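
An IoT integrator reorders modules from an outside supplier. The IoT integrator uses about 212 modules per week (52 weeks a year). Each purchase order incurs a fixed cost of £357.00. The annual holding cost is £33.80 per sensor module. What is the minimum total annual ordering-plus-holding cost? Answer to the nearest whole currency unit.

TC* ≈ £16,311

Annual demand D = 212 × 52 = 11,024.
EOQ = √(2DS/H) = √(2 × 11,024 × 357 / 33.8) ≈ 482.57.
At Q*, ordering cost (D/Q*)S equals holding cost (Q*/2)H, each = √(DSH/2).
Minimum total = √(2DSH) = √(2 × 11,024 × 357 × 33.8) ≈ 16310.867.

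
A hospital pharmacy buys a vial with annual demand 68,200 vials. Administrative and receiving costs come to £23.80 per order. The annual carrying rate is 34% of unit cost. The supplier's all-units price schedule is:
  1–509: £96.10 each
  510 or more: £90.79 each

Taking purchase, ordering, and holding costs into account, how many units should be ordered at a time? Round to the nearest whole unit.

Holding cost per unit per year at price C is H = 0.34·C.
For each price level, check whether its EOQ is feasible; otherwise the best quantity at that price is the breakpoint.
EOQ at £96.10 = 315.2 (feasible in tier 1): TC = 68,200×£96.10 + (68,200/315.2)×23.8 + (315.2/2)×0.34×£96.10 = £6,564,319.04.
EOQ at £90.79 = 324.3 < 510, so use break Q=510: TC = 68,200×£90.79 + (68,200/510.0)×23.8 + (510.0/2)×0.34×£90.79 = £6,202,932.16.
Lowest total cost is £6,202,932.16 at Q = 510.0.

Q* ≈ 510 vials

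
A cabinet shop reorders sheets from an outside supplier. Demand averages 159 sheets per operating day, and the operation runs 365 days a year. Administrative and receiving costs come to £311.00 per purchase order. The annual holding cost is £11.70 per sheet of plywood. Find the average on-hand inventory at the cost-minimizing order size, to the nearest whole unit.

Average inventory ≈ 878 sheets

Annual demand D = 159 × 365 = 58,035.
EOQ = √(2DS/H) = √(2 × 58,035 × 311 / 11.7) ≈ 1756.50.
Average inventory = Q*/2 ≈ 1756.50 / 2 = 878.248.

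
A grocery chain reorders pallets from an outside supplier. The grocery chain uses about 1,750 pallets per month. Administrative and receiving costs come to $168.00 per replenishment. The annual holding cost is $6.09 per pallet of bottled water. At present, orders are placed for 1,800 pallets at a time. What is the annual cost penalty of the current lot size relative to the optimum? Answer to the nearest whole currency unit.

Extra cost ≈ $886 per year

Annual demand D = 1,750 × 12 = 21,000.
EOQ = √(2DS/H) = √(2 × 21,000 × 168 / 6.09) ≈ 1076.39.
Cost at Q* = (D/Q*)S + (Q*/2)H = √(2DSH) ≈ $6,555.23.
Cost at Q = 1,800: (21,000/1,800)×168 + (1,800/2)×6.09 = $1,960.00 + $5,481.00 = $7,441.00.
Excess = $7,441.00 − $6,555.23 = $885.77.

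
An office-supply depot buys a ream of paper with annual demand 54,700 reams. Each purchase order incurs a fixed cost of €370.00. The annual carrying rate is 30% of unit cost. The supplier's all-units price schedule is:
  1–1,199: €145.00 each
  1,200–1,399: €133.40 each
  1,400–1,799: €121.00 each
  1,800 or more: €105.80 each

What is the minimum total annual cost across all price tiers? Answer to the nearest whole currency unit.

Holding cost per unit per year at price C is H = 0.30·C.
For each price level, check whether its EOQ is feasible; otherwise the best quantity at that price is the breakpoint.
EOQ at €145.00 = 964.6 (feasible in tier 1): TC = 54,700×€145.00 + (54,700/964.6)×370 + (964.6/2)×0.30×€145.00 = €7,973,461.80.
EOQ at €133.40 = 1005.7 < 1200, so use break Q=1200: TC = 54,700×€133.40 + (54,700/1200.0)×370 + (1200.0/2)×0.30×€133.40 = €7,337,857.83.
EOQ at €121.00 = 1056.0 < 1400, so use break Q=1400: TC = 54,700×€121.00 + (54,700/1400.0)×370 + (1400.0/2)×0.30×€121.00 = €6,658,566.43.
EOQ at €105.80 = 1129.3 < 1800, so use break Q=1800: TC = 54,700×€105.80 + (54,700/1800.0)×370 + (1800.0/2)×0.30×€105.80 = €5,827,069.89.
Lowest total cost among the candidates is at Q = 1800.0.

TC* ≈ €5,827,070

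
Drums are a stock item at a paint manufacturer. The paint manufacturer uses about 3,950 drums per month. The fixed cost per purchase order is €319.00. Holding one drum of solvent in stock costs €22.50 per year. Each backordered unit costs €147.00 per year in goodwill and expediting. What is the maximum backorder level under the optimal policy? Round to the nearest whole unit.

Annual demand D = 3,950 × 12 = 47,400.
With planned backorders, Q* = √(2DS/H) · √((H+B)/B).
√(2DS/H) = √(2 × 47,400 × 319 / 22.5) = 1159.333.
√((H+B)/B) = √((22.5+147)/147) = 1.0738.
Q* ≈ 1244.900.
S* = Q* · H/(H+B) = 1244.900 × 22.5/169.5 ≈ 165.252.

S* ≈ 165 drums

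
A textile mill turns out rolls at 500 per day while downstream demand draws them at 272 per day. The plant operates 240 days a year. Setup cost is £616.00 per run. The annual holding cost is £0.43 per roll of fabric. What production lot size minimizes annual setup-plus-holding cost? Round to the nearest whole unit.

Annual demand D = 272 × 240 = 65,280.
Production build-up factor (1 − d/p) = 1 − 272/500 = 0.4560.
Q* = √(2DS / (H(1 − d/p))) = √(2 × 65,280 × 616 / (0.43 × 0.4560)).
= √(80,424,960 / 0.1961) ≈ 20252.506.

Q* ≈ 20,253 rolls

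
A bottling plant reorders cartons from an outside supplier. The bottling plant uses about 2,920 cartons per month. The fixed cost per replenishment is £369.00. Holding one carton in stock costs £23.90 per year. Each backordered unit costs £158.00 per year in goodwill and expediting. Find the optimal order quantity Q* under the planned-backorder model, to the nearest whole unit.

Q* ≈ 1,116 cartons

Annual demand D = 2,920 × 12 = 35,040.
With planned backorders, Q* = √(2DS/H) · √((H+B)/B).
√(2DS/H) = √(2 × 35,040 × 369 / 23.9) = 1040.187.
√((H+B)/B) = √((23.9+158)/158) = 1.0730.
Q* ≈ 1116.090.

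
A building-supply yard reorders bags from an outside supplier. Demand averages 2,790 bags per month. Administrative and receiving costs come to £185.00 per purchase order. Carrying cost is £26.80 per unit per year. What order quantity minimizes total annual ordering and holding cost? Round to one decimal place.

Annual demand D = 2,790 × 12 = 33,480.
EOQ = √(2DS / H) = √(2 × 33,480 × 185 / 26.8).
= √(12,387,600 / 26.8) = √462,223.8806 ≈ 679.870.

Q* ≈ 679.9 bags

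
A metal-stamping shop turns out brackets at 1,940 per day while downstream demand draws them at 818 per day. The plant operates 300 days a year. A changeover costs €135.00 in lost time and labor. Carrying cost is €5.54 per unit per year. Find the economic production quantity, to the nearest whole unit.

Q* ≈ 4,547 brackets

Annual demand D = 818 × 300 = 245,400.
Production build-up factor (1 − d/p) = 1 − 818/1,940 = 0.5784.
Q* = √(2DS / (H(1 − d/p))) = √(2 × 245,400 × 135 / (5.54 × 0.5784)).
= √(66,258,000 / 3.2041) ≈ 4547.458.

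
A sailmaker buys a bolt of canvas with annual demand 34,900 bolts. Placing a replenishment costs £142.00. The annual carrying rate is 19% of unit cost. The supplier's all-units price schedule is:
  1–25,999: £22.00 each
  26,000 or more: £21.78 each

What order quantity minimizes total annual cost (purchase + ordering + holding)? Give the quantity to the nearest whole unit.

Holding cost per unit per year at price C is H = 0.19·C.
Candidates are each tier's EOQ (if it falls in that tier) and each price-break quantity.
EOQ at £22.00 = 1539.9 (feasible in tier 1): TC = 34,900×£22.00 + (34,900/1539.9)×142 + (1539.9/2)×0.19×£22.00 = £774,236.65.
EOQ at £21.78 = 1547.6 < 26000, so use break Q=26000: TC = 34,900×£21.78 + (34,900/26000.0)×142 + (26000.0/2)×0.19×£21.78 = £814,109.21.
Lowest total cost is £774,236.65 at Q = 1539.9.

Q* ≈ 1,540 bolts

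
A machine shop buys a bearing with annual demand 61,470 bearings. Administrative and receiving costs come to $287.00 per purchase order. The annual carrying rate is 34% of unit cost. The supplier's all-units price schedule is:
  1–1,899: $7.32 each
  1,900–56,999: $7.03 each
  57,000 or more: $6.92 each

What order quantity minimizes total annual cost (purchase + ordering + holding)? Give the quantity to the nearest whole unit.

Holding cost per unit per year at price C is H = 0.34·C.
Candidates are each tier's EOQ (if it falls in that tier) and each price-break quantity.
Tier 1 ($7.32): EOQ = 3765.2 exceeds tier's upper bound 1899, so this tier is dominated.
EOQ at $7.03 = 3842.1 (feasible in tier 2): TC = 61,470×$7.03 + (61,470/3842.1)×287 + (3842.1/2)×0.34×$7.03 = $441,317.52.
EOQ at $6.92 = 3872.5 < 57000, so use break Q=57000: TC = 61,470×$6.92 + (61,470/57000.0)×287 + (57000.0/2)×0.34×$6.92 = $492,736.71.
Lowest total cost is $441,317.52 at Q = 3842.1.

Q* ≈ 3,842 bearings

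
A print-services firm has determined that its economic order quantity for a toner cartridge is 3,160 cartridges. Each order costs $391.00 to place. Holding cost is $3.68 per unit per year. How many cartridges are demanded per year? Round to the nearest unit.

D ≈ 46,991 cartridges per year

Squaring Q* = √(2DS/H) gives Q*² = 2DS/H.
From Q* = √(2DS/H): D = Q*²H / (2S) = 3,160² × 3.68 / (2 × 391) = 46991.059.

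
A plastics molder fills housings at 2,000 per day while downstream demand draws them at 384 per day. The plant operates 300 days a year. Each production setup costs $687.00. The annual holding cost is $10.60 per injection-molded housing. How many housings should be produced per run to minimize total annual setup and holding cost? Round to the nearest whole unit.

Annual demand D = 384 × 300 = 115,200.
Production build-up factor (1 − d/p) = 1 − 384/2,000 = 0.8080.
Q* = √(2DS / (H(1 − d/p))) = √(2 × 115,200 × 687 / (10.6 × 0.8080)).
= √(158,284,800 / 8.5648) ≈ 4298.936.

Q* ≈ 4,299 housings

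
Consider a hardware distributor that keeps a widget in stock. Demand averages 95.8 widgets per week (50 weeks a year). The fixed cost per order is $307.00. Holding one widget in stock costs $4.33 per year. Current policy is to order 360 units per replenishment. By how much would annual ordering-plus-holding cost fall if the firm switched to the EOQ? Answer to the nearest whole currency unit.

Extra cost ≈ $1,296 per year

Annual demand D = 95.8 × 50 = 4,790.
EOQ = √(2DS/H) = √(2 × 4,790 × 307 / 4.33) ≈ 824.15.
Cost at Q* = (D/Q*)S + (Q*/2)H = √(2DSH) ≈ $3,568.58.
Cost at Q = 360: (4,790/360)×307 + (360/2)×4.33 = $4,084.81 + $779.40 = $4,864.21.
Excess = $4,864.21 − $3,568.58 = $1,295.62.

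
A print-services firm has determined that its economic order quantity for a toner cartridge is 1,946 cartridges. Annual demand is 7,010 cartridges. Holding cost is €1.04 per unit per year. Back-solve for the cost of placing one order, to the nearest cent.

S ≈ €280.91

Squaring Q* = √(2DS/H) gives Q*² = 2DS/H.
From Q* = √(2DS/H): S = Q*²H / (2D) = 1,946² × 1.04 / (2 × 7,010) = 280.9125.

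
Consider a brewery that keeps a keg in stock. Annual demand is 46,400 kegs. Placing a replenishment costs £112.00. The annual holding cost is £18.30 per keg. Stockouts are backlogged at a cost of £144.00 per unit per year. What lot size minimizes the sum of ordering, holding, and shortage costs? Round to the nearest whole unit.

Q* ≈ 800 kegs

With planned backorders, Q* = √(2DS/H) · √((H+B)/B).
√(2DS/H) = √(2 × 46,400 × 112 / 18.3) = 753.629.
√((H+B)/B) = √((18.3+144)/144) = 1.0616.
Q* ≈ 800.084.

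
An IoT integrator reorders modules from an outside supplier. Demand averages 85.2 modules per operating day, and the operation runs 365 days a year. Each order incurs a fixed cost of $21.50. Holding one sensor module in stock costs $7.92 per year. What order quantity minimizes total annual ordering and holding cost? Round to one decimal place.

Q* ≈ 410.9 modules

Annual demand D = 85.2 × 365 = 31,098.
EOQ = √(2DS / H) = √(2 × 31,098 × 21.5 / 7.92).
= √(1,337,214 / 7.92) = √168,840.1515 ≈ 410.902.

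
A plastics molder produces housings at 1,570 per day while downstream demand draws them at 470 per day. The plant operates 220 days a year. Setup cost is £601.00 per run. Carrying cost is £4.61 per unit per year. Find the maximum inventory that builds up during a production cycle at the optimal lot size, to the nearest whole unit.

Annual demand D = 470 × 220 = 103,400.
Production build-up factor (1 − d/p) = 1 − 470/1,570 = 0.7006.
Q* = √(2DS / (H(1 − d/p))) = √(2 × 103,400 × 601 / (4.61 × 0.7006)).
= √(124,286,800 / 3.2299) ≈ 6203.196.
Maximum inventory = Q*(1 − d/p) = 6203.196 × 0.7006 ≈ 4346.188.

I_max ≈ 4,346 housings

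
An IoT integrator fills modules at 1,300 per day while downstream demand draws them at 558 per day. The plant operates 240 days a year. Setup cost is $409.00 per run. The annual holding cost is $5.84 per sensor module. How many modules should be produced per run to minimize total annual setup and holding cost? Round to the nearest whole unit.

Annual demand D = 558 × 240 = 133,920.
Production build-up factor (1 − d/p) = 1 − 558/1,300 = 0.5708.
Q* = √(2DS / (H(1 − d/p))) = √(2 × 133,920 × 409 / (5.84 × 0.5708)).
= √(109,546,560 / 3.3333) ≈ 5732.746.

Q* ≈ 5,733 modules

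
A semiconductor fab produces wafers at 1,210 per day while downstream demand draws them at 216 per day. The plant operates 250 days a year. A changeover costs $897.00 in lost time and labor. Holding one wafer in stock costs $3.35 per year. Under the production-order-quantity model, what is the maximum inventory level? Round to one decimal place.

Annual demand D = 216 × 250 = 54,000.
Production build-up factor (1 − d/p) = 1 − 216/1,210 = 0.8215.
Q* = √(2DS / (H(1 − d/p))) = √(2 × 54,000 × 897 / (3.35 × 0.8215)).
= √(96,876,000 / 2.752) ≈ 5933.148.
Maximum inventory = Q*(1 − d/p) = 5933.148 × 0.8215 ≈ 4874.008.

I_max ≈ 4,874.0 wafers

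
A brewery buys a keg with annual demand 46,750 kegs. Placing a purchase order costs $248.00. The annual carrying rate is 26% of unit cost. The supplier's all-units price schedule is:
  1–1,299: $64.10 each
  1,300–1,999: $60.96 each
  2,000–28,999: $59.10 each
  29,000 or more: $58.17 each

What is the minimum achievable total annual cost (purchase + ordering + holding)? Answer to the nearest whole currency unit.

TC* ≈ $2,784,088

Holding cost per unit per year at price C is H = 0.26·C.
For each price level, check whether its EOQ is feasible; otherwise the best quantity at that price is the breakpoint.
EOQ at $64.10 = 1179.5 (feasible in tier 1): TC = 46,750×$64.10 + (46,750/1179.5)×248 + (1179.5/2)×0.26×$64.10 = $3,016,333.36.
EOQ at $60.96 = 1209.5 < 1300, so use break Q=1300: TC = 46,750×$60.96 + (46,750/1300.0)×248 + (1300.0/2)×0.26×$60.96 = $2,869,100.70.
EOQ at $59.10 = 1228.4 < 2000, so use break Q=2000: TC = 46,750×$59.10 + (46,750/2000.0)×248 + (2000.0/2)×0.26×$59.10 = $2,784,088.00.
EOQ at $58.17 = 1238.2 < 29000, so use break Q=29000: TC = 46,750×$58.17 + (46,750/29000.0)×248 + (29000.0/2)×0.26×$58.17 = $2,939,148.19.
Lowest total cost among the candidates is at Q = 2000.0.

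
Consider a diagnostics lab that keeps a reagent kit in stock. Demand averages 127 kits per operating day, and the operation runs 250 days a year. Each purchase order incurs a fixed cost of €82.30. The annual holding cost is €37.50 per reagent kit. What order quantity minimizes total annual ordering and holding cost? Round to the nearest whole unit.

Q* ≈ 373 kits

Annual demand D = 127 × 250 = 31,750.
EOQ = √(2DS / H) = √(2 × 31,750 × 82.3 / 37.5).
= √(5,226,050 / 37.5) = √139,361.3333 ≈ 373.311.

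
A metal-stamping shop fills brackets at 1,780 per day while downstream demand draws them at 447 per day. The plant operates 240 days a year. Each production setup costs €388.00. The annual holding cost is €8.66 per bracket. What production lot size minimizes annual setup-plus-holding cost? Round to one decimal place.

Annual demand D = 447 × 240 = 107,280.
Production build-up factor (1 − d/p) = 1 − 447/1,780 = 0.7489.
Q* = √(2DS / (H(1 − d/p))) = √(2 × 107,280 × 388 / (8.66 × 0.7489)).
= √(83,249,280 / 6.4853) ≈ 3582.830.

Q* ≈ 3,582.8 brackets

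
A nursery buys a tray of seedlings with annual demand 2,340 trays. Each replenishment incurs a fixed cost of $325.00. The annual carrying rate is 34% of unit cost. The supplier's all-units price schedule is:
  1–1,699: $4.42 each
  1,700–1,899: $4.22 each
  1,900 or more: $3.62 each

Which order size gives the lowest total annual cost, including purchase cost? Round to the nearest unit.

Holding cost per unit per year at price C is H = 0.34·C.
Evaluate total cost at each tier's feasible EOQ or, if the EOQ is below the tier, at the tier's minimum quantity.
EOQ at $4.42 = 1006.0 (feasible in tier 1): TC = 2,340×$4.42 + (2,340/1006.0)×325 + (1006.0/2)×0.34×$4.42 = $11,854.67.
EOQ at $4.22 = 1029.6 < 1700, so use break Q=1700: TC = 2,340×$4.22 + (2,340/1700.0)×325 + (1700.0/2)×0.34×$4.22 = $11,541.73.
EOQ at $3.62 = 1111.7 < 1900, so use break Q=1900: TC = 2,340×$3.62 + (2,340/1900.0)×325 + (1900.0/2)×0.34×$3.62 = $10,040.32.
Lowest total cost is $10,040.32 at Q = 1900.0.

Q* ≈ 1,900 trays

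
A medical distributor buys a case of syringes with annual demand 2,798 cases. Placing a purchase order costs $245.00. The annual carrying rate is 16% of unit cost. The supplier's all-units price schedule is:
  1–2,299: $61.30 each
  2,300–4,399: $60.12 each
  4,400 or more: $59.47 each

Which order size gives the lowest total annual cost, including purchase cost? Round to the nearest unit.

Q* ≈ 374 cases

Holding cost per unit per year at price C is H = 0.16·C.
Candidates are each tier's EOQ (if it falls in that tier) and each price-break quantity.
EOQ at $61.30 = 373.9 (feasible in tier 1): TC = 2,798×$61.30 + (2,798/373.9)×245 + (373.9/2)×0.16×$61.30 = $175,184.41.
EOQ at $60.12 = 377.5 < 2300, so use break Q=2300: TC = 2,798×$60.12 + (2,798/2300.0)×245 + (2300.0/2)×0.16×$60.12 = $179,575.89.
EOQ at $59.47 = 379.6 < 4400, so use break Q=4400: TC = 2,798×$59.47 + (2,798/4400.0)×245 + (4400.0/2)×0.16×$59.47 = $187,486.30.
Lowest total cost is $175,184.41 at Q = 373.9.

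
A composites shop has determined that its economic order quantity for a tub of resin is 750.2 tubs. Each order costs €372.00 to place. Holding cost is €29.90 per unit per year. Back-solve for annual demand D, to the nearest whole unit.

D ≈ 22,618 tubs per year

Invert the EOQ relation Q*² = 2DS/H.
From Q* = √(2DS/H): D = Q*²H / (2S) = 750.2² × 29.9 / (2 × 372) = 22617.905.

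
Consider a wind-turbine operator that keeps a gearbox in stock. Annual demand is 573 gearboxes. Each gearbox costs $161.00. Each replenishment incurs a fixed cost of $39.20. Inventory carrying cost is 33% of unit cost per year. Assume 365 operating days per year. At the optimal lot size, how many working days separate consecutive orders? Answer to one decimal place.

T ≈ 18.5 days

Holding cost H = 0.33 × $161.00 = $53.1300 per unit per year.
Q* = √(2DS/H) = √(2 × 573 × 39.2 / 53.13) ≈ 29.08.
Cycle time = Q*/D × 365 = 29.08 / 573 × 365 ≈ 18.523 days.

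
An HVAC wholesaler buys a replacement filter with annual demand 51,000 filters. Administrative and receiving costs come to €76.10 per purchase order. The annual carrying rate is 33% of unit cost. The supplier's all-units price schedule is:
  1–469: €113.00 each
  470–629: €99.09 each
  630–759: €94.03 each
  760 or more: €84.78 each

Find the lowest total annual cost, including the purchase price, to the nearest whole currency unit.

TC* ≈ €4,339,518

Holding cost per unit per year at price C is H = 0.33·C.
Candidates are each tier's EOQ (if it falls in that tier) and each price-break quantity.
EOQ at €113.00 = 456.2 (feasible in tier 1): TC = 51,000×€113.00 + (51,000/456.2)×76.1 + (456.2/2)×0.33×€113.00 = €5,780,013.30.
EOQ at €99.09 = 487.2 (feasible in tier 2): TC = 51,000×€99.09 + (51,000/487.2)×76.1 + (487.2/2)×0.33×€99.09 = €5,069,521.78.
EOQ at €94.03 = 500.2 < 630, so use break Q=630: TC = 51,000×€94.03 + (51,000/630.0)×76.1 + (630.0/2)×0.33×€94.03 = €4,811,464.89.
EOQ at €84.78 = 526.7 < 760, so use break Q=760: TC = 51,000×€84.78 + (51,000/760.0)×76.1 + (760.0/2)×0.33×€84.78 = €4,339,518.12.
Lowest total cost among the candidates is at Q = 760.0.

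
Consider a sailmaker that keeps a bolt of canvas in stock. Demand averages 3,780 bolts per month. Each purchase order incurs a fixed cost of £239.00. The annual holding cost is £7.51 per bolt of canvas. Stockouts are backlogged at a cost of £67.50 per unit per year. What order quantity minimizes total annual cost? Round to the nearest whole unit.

Q* ≈ 1,791 bolts

Annual demand D = 3,780 × 12 = 45,360.
With planned backorders, Q* = √(2DS/H) · √((H+B)/B).
√(2DS/H) = √(2 × 45,360 × 239 / 7.51) = 1699.145.
√((H+B)/B) = √((7.51+67.5)/67.5) = 1.0542.
Q* ≈ 1791.176.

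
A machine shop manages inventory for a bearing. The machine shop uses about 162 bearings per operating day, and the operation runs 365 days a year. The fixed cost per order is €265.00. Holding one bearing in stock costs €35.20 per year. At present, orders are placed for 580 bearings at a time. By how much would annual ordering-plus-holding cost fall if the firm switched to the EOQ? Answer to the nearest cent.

Extra cost ≈ €4,010.90 per year

Annual demand D = 162 × 365 = 59,130.
EOQ = √(2DS/H) = √(2 × 59,130 × 265 / 35.2) ≈ 943.56.
Cost at Q* = (D/Q*)S + (Q*/2)H = √(2DSH) ≈ €33,213.39.
Cost at Q = 580: (59,130/580)×265 + (580/2)×35.2 = €27,016.29 + €10,208.00 = €37,224.29.
Excess = €37,224.29 − €33,213.39 = €4,010.90.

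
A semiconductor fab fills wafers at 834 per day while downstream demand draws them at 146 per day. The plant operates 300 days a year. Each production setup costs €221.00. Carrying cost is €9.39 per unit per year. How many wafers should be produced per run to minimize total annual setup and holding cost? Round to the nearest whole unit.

Q* ≈ 1,581 wafers

Annual demand D = 146 × 300 = 43,800.
Production build-up factor (1 − d/p) = 1 − 146/834 = 0.8249.
Q* = √(2DS / (H(1 − d/p))) = √(2 × 43,800 × 221 / (9.39 × 0.8249)).
= √(19,359,600 / 7.7462) ≈ 1580.899.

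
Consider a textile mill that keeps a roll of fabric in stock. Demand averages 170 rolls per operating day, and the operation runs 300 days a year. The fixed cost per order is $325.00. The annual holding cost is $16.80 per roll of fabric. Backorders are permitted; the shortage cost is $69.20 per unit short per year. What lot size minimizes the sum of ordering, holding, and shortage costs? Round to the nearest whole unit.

Q* ≈ 1,566 rolls

Annual demand D = 170 × 300 = 51,000.
With planned backorders, Q* = √(2DS/H) · √((H+B)/B).
√(2DS/H) = √(2 × 51,000 × 325 / 16.8) = 1404.711.
√((H+B)/B) = √((16.8+69.2)/69.2) = 1.1148.
Q* ≈ 1565.970.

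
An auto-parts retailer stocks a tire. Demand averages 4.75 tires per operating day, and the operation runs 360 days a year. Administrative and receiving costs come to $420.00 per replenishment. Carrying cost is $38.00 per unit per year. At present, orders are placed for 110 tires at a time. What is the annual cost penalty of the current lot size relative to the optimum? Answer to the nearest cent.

Extra cost ≈ $1,231.05 per year

Annual demand D = 4.75 × 360 = 1,710.
EOQ = √(2DS/H) = √(2 × 1,710 × 420 / 38) ≈ 194.42.
Cost at Q* = (D/Q*)S + (Q*/2)H = √(2DSH) ≈ $7,388.04.
Cost at Q = 110: (1,710/110)×420 + (110/2)×38 = $6,529.09 + $2,090.00 = $8,619.09.
Excess = $8,619.09 − $7,388.04 = $1,231.05.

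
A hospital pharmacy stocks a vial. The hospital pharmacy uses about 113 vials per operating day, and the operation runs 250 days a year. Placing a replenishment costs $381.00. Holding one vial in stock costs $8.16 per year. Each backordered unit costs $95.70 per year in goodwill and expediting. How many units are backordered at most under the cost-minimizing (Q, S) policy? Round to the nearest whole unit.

Annual demand D = 113 × 250 = 28,250.
With planned backorders, Q* = √(2DS/H) · √((H+B)/B).
√(2DS/H) = √(2 × 28,250 × 381 / 8.16) = 1624.208.
√((H+B)/B) = √((8.16+95.7)/95.7) = 1.0418.
Q* ≈ 1692.037.
S* = Q* · H/(H+B) = 1692.037 × 8.16/103.86 ≈ 132.939.

S* ≈ 133 vials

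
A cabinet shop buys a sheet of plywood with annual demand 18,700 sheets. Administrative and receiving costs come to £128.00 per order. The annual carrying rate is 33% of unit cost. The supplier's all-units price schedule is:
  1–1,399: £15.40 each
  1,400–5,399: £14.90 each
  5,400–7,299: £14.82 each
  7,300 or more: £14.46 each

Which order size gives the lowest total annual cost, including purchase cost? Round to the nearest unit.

Q* ≈ 1,400 sheets

Holding cost per unit per year at price C is H = 0.33·C.
For each price level, check whether its EOQ is feasible; otherwise the best quantity at that price is the breakpoint.
EOQ at £15.40 = 970.6 (feasible in tier 1): TC = 18,700×£15.40 + (18,700/970.6)×128 + (970.6/2)×0.33×£15.40 = £292,912.40.
EOQ at £14.90 = 986.7 < 1400, so use break Q=1400: TC = 18,700×£14.90 + (18,700/1400.0)×128 + (1400.0/2)×0.33×£14.90 = £283,781.61.
EOQ at £14.82 = 989.4 < 5400, so use break Q=5400: TC = 18,700×£14.82 + (18,700/5400.0)×128 + (5400.0/2)×0.33×£14.82 = £290,781.88.
EOQ at £14.46 = 1001.6 < 7300, so use break Q=7300: TC = 18,700×£14.46 + (18,700/7300.0)×128 + (7300.0/2)×0.33×£14.46 = £288,146.96.
Lowest total cost is £283,781.61 at Q = 1400.0.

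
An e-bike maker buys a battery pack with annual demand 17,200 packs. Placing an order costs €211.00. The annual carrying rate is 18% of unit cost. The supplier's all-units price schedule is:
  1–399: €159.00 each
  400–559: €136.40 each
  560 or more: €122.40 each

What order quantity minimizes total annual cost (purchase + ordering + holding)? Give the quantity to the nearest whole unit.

Holding cost per unit per year at price C is H = 0.18·C.
For each price level, check whether its EOQ is feasible; otherwise the best quantity at that price is the breakpoint.
Tier 1 (€159.00): EOQ = 503.6 exceeds tier's upper bound 399, so this tier is dominated.
EOQ at €136.40 = 543.7 (feasible in tier 2): TC = 17,200×€136.40 + (17,200/543.7)×211 + (543.7/2)×0.18×€136.40 = €2,359,429.47.
EOQ at €122.40 = 574.0 (feasible in tier 3): TC = 17,200×€122.40 + (17,200/574.0)×211 + (574.0/2)×0.18×€122.40 = €2,117,925.83.
Lowest total cost is €2,117,925.83 at Q = 574.0.

Q* ≈ 574 packs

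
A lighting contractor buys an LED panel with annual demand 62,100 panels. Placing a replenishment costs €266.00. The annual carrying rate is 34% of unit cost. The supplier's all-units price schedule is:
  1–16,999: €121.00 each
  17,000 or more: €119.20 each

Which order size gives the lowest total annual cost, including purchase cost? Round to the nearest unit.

Q* ≈ 896 panels

Holding cost per unit per year at price C is H = 0.34·C.
Candidates are each tier's EOQ (if it falls in that tier) and each price-break quantity.
EOQ at €121.00 = 896.1 (feasible in tier 1): TC = 62,100×€121.00 + (62,100/896.1)×266 + (896.1/2)×0.34×€121.00 = €7,550,966.66.
EOQ at €119.20 = 902.9 < 17000, so use break Q=17000: TC = 62,100×€119.20 + (62,100/17000.0)×266 + (17000.0/2)×0.34×€119.20 = €7,747,779.68.
Lowest total cost is €7,550,966.66 at Q = 896.1.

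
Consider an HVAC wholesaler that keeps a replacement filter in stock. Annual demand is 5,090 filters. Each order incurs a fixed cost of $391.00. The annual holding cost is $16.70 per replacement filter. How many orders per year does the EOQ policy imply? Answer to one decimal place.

N ≈ 10.4 orders per year

The optimal lot size = √(2DS/H) = √(2 × 5,090 × 391 / 16.7) ≈ 488.21.
Orders per year = D / Q* = 5,090 / 488.21 ≈ 10.426.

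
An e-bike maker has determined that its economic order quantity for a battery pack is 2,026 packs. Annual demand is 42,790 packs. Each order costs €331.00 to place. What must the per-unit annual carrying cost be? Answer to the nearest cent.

Invert the EOQ relation Q*² = 2DS/H.
From Q* = √(2DS/H): H = 2DS / Q*² = 2 × 42,790 × 331 / 2,026² = 6.9011.

H ≈ €6.90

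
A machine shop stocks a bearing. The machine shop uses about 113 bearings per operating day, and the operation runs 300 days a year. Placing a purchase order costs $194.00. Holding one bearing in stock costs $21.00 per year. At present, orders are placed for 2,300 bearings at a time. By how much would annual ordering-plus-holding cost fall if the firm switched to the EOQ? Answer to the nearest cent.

Extra cost ≈ $10,389.61 per year

Annual demand D = 113 × 300 = 33,900.
EOQ = √(2DS/H) = √(2 × 33,900 × 194 / 21) ≈ 791.42.
Cost at Q* = (D/Q*)S + (Q*/2)H = √(2DSH) ≈ $16,619.78.
Cost at Q = 2,300: (33,900/2,300)×194 + (2,300/2)×21 = $2,859.39 + $24,150.00 = $27,009.39.
Excess = $27,009.39 − $16,619.78 = $10,389.61.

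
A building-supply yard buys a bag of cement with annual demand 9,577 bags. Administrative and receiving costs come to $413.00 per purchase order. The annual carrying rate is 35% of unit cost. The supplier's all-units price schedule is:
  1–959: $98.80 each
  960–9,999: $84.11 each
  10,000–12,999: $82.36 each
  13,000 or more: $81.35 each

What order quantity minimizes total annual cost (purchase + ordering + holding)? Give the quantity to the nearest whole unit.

Q* ≈ 960 bags

Holding cost per unit per year at price C is H = 0.35·C.
For each price level, check whether its EOQ is feasible; otherwise the best quantity at that price is the breakpoint.
EOQ at $98.80 = 478.3 (feasible in tier 1): TC = 9,577×$98.80 + (9,577/478.3)×413 + (478.3/2)×0.35×$98.80 = $962,746.91.
EOQ at $84.11 = 518.4 < 960, so use break Q=960: TC = 9,577×$84.11 + (9,577/960.0)×413 + (960.0/2)×0.35×$84.11 = $823,772.06.
EOQ at $82.36 = 523.9 < 10000, so use break Q=10000: TC = 9,577×$82.36 + (9,577/10000.0)×413 + (10000.0/2)×0.35×$82.36 = $933,287.25.
EOQ at $81.35 = 527.1 < 13000, so use break Q=13000: TC = 9,577×$81.35 + (9,577/13000.0)×413 + (13000.0/2)×0.35×$81.35 = $964,464.45.
Lowest total cost is $823,772.06 at Q = 960.0.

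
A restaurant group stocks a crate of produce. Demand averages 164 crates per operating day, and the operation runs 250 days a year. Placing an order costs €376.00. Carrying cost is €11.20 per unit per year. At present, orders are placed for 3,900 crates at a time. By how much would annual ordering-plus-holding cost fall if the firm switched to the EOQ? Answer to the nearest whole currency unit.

Annual demand D = 164 × 250 = 41,000.
EOQ = √(2DS/H) = √(2 × 41,000 × 376 / 11.2) ≈ 1659.17.
Cost at Q* = (D/Q*)S + (Q*/2)H = √(2DSH) ≈ €18,582.74.
Cost at Q = 3,900: (41,000/3,900)×376 + (3,900/2)×11.2 = €3,952.82 + €21,840.00 = €25,792.82.
Excess = €25,792.82 − €18,582.74 = €7,210.08.

Extra cost ≈ €7,210 per year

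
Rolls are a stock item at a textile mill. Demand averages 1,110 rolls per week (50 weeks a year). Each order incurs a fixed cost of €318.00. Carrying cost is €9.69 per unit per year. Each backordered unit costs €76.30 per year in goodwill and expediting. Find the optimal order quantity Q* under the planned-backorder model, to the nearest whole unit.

Q* ≈ 2,026 rolls

Annual demand D = 1,110 × 50 = 55,500.
With planned backorders, Q* = √(2DS/H) · √((H+B)/B).
√(2DS/H) = √(2 × 55,500 × 318 / 9.69) = 1908.592.
√((H+B)/B) = √((9.69+76.3)/76.3) = 1.0616.
Q* ≈ 2026.165.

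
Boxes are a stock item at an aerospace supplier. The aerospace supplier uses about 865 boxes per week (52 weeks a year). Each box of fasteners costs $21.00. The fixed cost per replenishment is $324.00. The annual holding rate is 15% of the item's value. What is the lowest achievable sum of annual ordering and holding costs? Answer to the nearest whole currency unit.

TC* ≈ $9,582

Annual demand D = 865 × 52 = 44,980.
Holding cost H = 0.15 × $21.00 = $3.1500 per unit per year.
Q* = √(2DS/H) = √(2 × 44,980 × 324 / 3.15) ≈ 3041.88.
At the optimum the two cost components are equal, so total cost = 2·(Q*/2)H = Q*·H.
Minimum total = √(2DSH) = √(2 × 44,980 × 324 × 3.15) ≈ 9581.919.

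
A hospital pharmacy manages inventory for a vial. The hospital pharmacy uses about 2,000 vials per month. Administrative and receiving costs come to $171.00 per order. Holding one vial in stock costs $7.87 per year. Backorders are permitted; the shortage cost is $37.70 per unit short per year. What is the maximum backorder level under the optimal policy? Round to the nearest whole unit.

S* ≈ 194 vials

Annual demand D = 2,000 × 12 = 24,000.
With planned backorders, Q* = √(2DS/H) · √((H+B)/B).
√(2DS/H) = √(2 × 24,000 × 171 / 7.87) = 1021.248.
√((H+B)/B) = √((7.87+37.7)/37.7) = 1.0994.
Q* ≈ 1122.794.
S* = Q* · H/(H+B) = 1122.794 × 7.87/45.57 ≈ 193.908.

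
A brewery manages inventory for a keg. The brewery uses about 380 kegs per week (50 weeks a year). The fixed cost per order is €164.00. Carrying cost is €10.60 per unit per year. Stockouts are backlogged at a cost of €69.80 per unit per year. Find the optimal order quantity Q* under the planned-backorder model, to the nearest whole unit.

Q* ≈ 823 kegs

Annual demand D = 380 × 50 = 19,000.
With planned backorders, Q* = √(2DS/H) · √((H+B)/B).
√(2DS/H) = √(2 × 19,000 × 164 / 10.6) = 766.762.
√((H+B)/B) = √((10.6+69.8)/69.8) = 1.0732.
Q* ≈ 822.927.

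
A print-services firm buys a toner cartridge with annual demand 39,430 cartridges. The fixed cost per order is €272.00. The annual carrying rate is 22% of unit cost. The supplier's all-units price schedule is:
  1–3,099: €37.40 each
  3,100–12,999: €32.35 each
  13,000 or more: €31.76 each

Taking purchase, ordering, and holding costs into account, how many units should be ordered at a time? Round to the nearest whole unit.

Holding cost per unit per year at price C is H = 0.22·C.
Evaluate total cost at each tier's feasible EOQ or, if the EOQ is below the tier, at the tier's minimum quantity.
EOQ at €37.40 = 1614.6 (feasible in tier 1): TC = 39,430×€37.40 + (39,430/1614.6)×272 + (1614.6/2)×0.22×€37.40 = €1,487,966.95.
EOQ at €32.35 = 1736.1 < 3100, so use break Q=3100: TC = 39,430×€32.35 + (39,430/3100.0)×272 + (3100.0/2)×0.22×€32.35 = €1,290,051.51.
EOQ at €31.76 = 1752.1 < 13000, so use break Q=13000: TC = 39,430×€31.76 + (39,430/13000.0)×272 + (13000.0/2)×0.22×€31.76 = €1,298,538.60.
Lowest total cost is €1,290,051.51 at Q = 3100.0.

Q* ≈ 3,100 cartridges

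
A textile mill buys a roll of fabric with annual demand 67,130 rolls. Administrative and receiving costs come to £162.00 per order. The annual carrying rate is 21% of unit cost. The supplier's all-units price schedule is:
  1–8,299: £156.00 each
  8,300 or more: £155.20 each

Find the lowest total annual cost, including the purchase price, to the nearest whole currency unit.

Holding cost per unit per year at price C is H = 0.21·C.
For each price level, check whether its EOQ is feasible; otherwise the best quantity at that price is the breakpoint.
EOQ at £156.00 = 814.8 (feasible in tier 1): TC = 67,130×£156.00 + (67,130/814.8)×162 + (814.8/2)×0.21×£156.00 = £10,498,973.33.
EOQ at £155.20 = 816.9 < 8300, so use break Q=8300: TC = 67,130×£155.20 + (67,130/8300.0)×162 + (8300.0/2)×0.21×£155.20 = £10,555,143.05.
Lowest total cost among the candidates is at Q = 814.8.

TC* ≈ £10,498,973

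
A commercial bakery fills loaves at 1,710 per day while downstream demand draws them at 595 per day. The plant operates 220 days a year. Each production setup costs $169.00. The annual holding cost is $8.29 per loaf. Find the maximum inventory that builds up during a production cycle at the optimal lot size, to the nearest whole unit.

I_max ≈ 1,865 loaves

Annual demand D = 595 × 220 = 130,900.
Production build-up factor (1 − d/p) = 1 − 595/1,710 = 0.6520.
Q* = √(2DS / (H(1 − d/p))) = √(2 × 130,900 × 169 / (8.29 × 0.6520)).
= √(44,244,200 / 5.4055) ≈ 2860.958.
Maximum inventory = Q*(1 − d/p) = 2860.958 × 0.6520 ≈ 1865.479.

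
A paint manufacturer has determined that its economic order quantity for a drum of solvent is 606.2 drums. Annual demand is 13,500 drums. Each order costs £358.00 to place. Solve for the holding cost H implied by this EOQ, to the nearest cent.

H ≈ £26.30

Invert the EOQ relation Q*² = 2DS/H.
From Q* = √(2DS/H): H = 2DS / Q*² = 2 × 13,500 × 358 / 606.2² = 26.3036.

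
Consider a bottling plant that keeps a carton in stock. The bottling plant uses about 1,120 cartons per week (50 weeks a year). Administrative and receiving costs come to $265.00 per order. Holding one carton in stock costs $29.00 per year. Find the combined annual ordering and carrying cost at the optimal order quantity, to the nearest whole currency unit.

Annual demand D = 1,120 × 50 = 56,000.
The optimal lot size = √(2DS/H) = √(2 × 56,000 × 265 / 29) ≈ 1011.66.
At Q*, ordering cost (D/Q*)S equals holding cost (Q*/2)H, each = √(DSH/2).
Minimum total = √(2DSH) = √(2 × 56,000 × 265 × 29) ≈ 29338.030.

TC* ≈ $29,338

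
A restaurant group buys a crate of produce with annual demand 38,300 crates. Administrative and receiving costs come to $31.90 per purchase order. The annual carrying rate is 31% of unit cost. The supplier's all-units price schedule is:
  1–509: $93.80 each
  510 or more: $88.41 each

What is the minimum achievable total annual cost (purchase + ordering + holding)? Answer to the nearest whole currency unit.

TC* ≈ $3,395,487

Holding cost per unit per year at price C is H = 0.31·C.
Evaluate total cost at each tier's feasible EOQ or, if the EOQ is below the tier, at the tier's minimum quantity.
EOQ at $93.80 = 289.9 (feasible in tier 1): TC = 38,300×$93.80 + (38,300/289.9)×31.9 + (289.9/2)×0.31×$93.80 = $3,600,969.31.
EOQ at $88.41 = 298.6 < 510, so use break Q=510: TC = 38,300×$88.41 + (38,300/510.0)×31.9 + (510.0/2)×0.31×$88.41 = $3,395,487.44.
Lowest total cost among the candidates is at Q = 510.0.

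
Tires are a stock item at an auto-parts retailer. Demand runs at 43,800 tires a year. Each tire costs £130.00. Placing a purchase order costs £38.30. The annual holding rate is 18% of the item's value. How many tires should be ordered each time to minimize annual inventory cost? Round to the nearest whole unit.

Holding cost H = 0.18 × £130.00 = £23.4000 per unit per year.
EOQ = √(2DS / H) = √(2 × 43,800 × 38.3 / 23.4).
= √(3,355,080 / 23.4) = √143,379.4872 ≈ 378.655.

Q* ≈ 379 tires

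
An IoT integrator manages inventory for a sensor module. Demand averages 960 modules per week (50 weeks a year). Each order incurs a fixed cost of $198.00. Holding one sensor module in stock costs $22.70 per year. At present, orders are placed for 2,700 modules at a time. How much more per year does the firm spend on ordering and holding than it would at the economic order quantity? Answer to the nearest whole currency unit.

Extra cost ≈ $13,393 per year

Annual demand D = 960 × 50 = 48,000.
EOQ = √(2DS/H) = √(2 × 48,000 × 198 / 22.7) ≈ 915.07.
Cost at Q* = (D/Q*)S + (Q*/2)H = √(2DSH) ≈ $20,772.14.
Cost at Q = 2,700: (48,000/2,700)×198 + (2,700/2)×22.7 = $3,520.00 + $30,645.00 = $34,165.00.
Excess = $34,165.00 − $20,772.14 = $13,392.86.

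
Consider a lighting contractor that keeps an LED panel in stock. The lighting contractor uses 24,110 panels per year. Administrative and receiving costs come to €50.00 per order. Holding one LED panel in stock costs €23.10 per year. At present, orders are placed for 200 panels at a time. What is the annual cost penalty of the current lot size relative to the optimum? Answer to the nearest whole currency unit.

Extra cost ≈ €875 per year

EOQ = √(2DS/H) = √(2 × 24,110 × 50 / 23.1) ≈ 323.07.
Cost at Q* = (D/Q*)S + (Q*/2)H = √(2DSH) ≈ €7,462.85.
Cost at Q = 200: (24,110/200)×50 + (200/2)×23.1 = €6,027.50 + €2,310.00 = €8,337.50.
Excess = €8,337.50 − €7,462.85 = €874.65.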